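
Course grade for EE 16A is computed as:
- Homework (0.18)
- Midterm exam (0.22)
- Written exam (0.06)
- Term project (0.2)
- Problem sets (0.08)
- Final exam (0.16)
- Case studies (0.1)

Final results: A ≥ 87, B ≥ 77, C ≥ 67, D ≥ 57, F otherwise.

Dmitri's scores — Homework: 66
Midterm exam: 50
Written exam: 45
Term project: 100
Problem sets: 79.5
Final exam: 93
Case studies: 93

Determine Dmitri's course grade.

C

Weighted total:
  Homework 66 × 0.18 = 11.88
  Midterm exam 50 × 0.22 = 11
  Written exam 45 × 0.06 = 2.7
  Term project 100 × 0.2 = 20
  Problem sets 79.5 × 0.08 = 6.36
  Final exam 93 × 0.16 = 14.88
  Case studies 93 × 0.1 = 9.3
Sum = 76.12
76.12 is ≥ 67 and < 77 → C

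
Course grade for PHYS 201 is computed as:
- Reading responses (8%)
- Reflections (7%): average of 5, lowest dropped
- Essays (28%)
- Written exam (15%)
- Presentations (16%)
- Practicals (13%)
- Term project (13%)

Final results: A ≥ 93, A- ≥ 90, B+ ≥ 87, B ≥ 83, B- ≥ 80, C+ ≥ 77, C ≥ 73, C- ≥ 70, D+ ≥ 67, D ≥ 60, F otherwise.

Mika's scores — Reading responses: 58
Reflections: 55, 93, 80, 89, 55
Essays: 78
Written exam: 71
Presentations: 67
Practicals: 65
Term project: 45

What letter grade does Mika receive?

D+

Reflections: drop 55 → average of remaining 4 = 317/4 = 79.25
Weighted total:
  Reading responses 58 × 0.08 = 4.64
  Reflections 79.25 × 0.07 = 5.5475
  Essays 78 × 0.28 = 21.84
  Written exam 71 × 0.15 = 10.65
  Presentations 67 × 0.16 = 10.72
  Practicals 65 × 0.13 = 8.45
  Term project 45 × 0.13 = 5.85
Sum = 67.6975
67.6975 is ≥ 67 and < 70 → D+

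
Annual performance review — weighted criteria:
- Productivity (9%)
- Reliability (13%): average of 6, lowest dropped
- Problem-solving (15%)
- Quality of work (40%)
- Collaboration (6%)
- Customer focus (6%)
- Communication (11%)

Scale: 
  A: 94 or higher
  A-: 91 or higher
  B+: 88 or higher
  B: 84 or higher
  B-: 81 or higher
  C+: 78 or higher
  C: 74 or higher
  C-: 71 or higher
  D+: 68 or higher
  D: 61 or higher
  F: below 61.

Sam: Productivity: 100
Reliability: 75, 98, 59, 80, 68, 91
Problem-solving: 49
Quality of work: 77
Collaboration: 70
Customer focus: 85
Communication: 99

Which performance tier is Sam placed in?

Reliability: drop 59 → average of remaining 5 = 412/5 = 82.4
Weighted total:
  Productivity 100 × 0.09 = 9
  Reliability 82.4 × 0.13 = 10.712
  Problem-solving 49 × 0.15 = 7.35
  Quality of work 77 × 0.4 = 30.8
  Collaboration 70 × 0.06 = 4.2
  Customer focus 85 × 0.06 = 5.1
  Communication 99 × 0.11 = 10.89
Sum = 78.052
78.052 is ≥ 78 and < 81 → C+

C+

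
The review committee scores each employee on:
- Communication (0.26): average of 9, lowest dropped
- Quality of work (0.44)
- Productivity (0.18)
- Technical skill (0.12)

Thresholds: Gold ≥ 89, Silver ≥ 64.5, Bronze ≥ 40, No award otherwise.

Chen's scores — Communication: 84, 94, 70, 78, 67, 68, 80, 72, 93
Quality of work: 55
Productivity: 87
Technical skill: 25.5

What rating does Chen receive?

Communication: drop 67 → average of remaining 8 = 639/8 = 79.875
Weighted total:
  Communication 79.875 × 0.26 = 20.7675
  Quality of work 55 × 0.44 = 24.2
  Productivity 87 × 0.18 = 15.66
  Technical skill 25.5 × 0.12 = 3.06
Sum = 63.6875
63.6875 is ≥ 40 and < 64.5 → Bronze

Bronze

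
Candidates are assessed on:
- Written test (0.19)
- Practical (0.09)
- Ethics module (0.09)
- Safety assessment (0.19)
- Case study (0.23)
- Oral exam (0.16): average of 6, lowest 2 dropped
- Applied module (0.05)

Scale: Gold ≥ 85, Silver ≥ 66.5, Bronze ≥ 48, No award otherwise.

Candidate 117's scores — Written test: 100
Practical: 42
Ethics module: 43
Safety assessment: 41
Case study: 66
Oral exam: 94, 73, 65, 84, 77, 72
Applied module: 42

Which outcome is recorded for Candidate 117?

Bronze

Oral exam: drop 65, 72 → average of remaining 4 = 328/4 = 82
Weighted total:
  Written test 100 × 0.19 = 19
  Practical 42 × 0.09 = 3.78
  Ethics module 43 × 0.09 = 3.87
  Safety assessment 41 × 0.19 = 7.79
  Case study 66 × 0.23 = 15.18
  Oral exam 82 × 0.16 = 13.12
  Applied module 42 × 0.05 = 2.1
Sum = 64.84
64.84 is ≥ 48 and < 66.5 → Bronze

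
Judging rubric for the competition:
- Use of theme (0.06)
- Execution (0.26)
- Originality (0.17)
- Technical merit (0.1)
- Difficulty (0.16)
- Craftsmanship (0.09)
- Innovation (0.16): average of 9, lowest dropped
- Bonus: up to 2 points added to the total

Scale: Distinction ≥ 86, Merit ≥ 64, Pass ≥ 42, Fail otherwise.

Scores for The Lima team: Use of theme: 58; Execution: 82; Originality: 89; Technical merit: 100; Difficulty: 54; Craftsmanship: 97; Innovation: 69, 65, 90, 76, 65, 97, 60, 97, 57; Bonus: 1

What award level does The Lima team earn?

Merit

Innovation: drop 57 → average of remaining 8 = 619/8 = 77.375
Weighted total:
  Use of theme 58 × 0.06 = 3.48
  Execution 82 × 0.26 = 21.32
  Originality 89 × 0.17 = 15.13
  Technical merit 100 × 0.1 = 10
  Difficulty 54 × 0.16 = 8.64
  Craftsmanship 97 × 0.09 = 8.73
  Innovation 77.375 × 0.16 = 12.38
Sum = 79.68
Bonus: 79.68 + 1 = 80.68
80.68 is ≥ 64 and < 86 → Merit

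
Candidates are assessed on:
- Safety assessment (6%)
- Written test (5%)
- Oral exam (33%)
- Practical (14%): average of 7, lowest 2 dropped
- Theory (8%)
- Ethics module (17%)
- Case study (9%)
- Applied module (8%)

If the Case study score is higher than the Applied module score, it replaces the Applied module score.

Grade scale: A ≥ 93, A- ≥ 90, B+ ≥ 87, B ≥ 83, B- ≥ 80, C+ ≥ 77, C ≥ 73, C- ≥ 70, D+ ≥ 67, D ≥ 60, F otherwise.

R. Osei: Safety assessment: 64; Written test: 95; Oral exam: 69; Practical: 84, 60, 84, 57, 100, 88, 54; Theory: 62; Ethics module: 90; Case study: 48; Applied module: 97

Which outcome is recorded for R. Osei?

Practical: drop 54, 57 → average of remaining 5 = 416/5 = 83.2
Case study (48) ≤ Applied module (97), so Applied module stays at 97.
Weighted total:
  Safety assessment 64 × 0.06 = 3.84
  Written test 95 × 0.05 = 4.75
  Oral exam 69 × 0.33 = 22.77
  Practical 83.2 × 0.14 = 11.648
  Theory 62 × 0.08 = 4.96
  Ethics module 90 × 0.17 = 15.3
  Case study 48 × 0.09 = 4.32
  Applied module 97 × 0.08 = 7.76
Sum = 75.348
75.348 is ≥ 73 and < 77 → C

C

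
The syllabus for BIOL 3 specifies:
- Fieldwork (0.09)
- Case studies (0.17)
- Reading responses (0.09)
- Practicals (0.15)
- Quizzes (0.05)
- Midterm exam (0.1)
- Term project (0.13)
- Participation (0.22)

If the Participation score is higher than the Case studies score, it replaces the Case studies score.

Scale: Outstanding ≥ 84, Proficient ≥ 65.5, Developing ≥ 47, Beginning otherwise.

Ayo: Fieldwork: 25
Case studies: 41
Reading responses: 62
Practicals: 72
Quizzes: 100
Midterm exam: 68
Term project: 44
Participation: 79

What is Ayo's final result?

Participation (79) > Case studies (41), so Case studies counts as 79.
Weighted total:
  Fieldwork 25 × 0.09 = 2.25
  Case studies 79 × 0.17 = 13.43
  Reading responses 62 × 0.09 = 5.58
  Practicals 72 × 0.15 = 10.8
  Quizzes 100 × 0.05 = 5
  Midterm exam 68 × 0.1 = 6.8
  Term project 44 × 0.13 = 5.72
  Participation 79 × 0.22 = 17.38
Sum = 66.96
66.96 is ≥ 65.5 and < 84 → Proficient

Proficient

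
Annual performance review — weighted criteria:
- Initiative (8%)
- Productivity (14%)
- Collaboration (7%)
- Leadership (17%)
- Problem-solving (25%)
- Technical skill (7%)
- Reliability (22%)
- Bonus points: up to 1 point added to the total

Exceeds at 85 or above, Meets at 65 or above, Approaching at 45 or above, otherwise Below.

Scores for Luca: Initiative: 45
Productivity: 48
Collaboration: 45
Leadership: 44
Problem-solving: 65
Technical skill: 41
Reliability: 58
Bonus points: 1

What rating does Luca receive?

Approaching

Weighted total:
  Initiative 45 × 0.08 = 3.6
  Productivity 48 × 0.14 = 6.72
  Collaboration 45 × 0.07 = 3.15
  Leadership 44 × 0.17 = 7.48
  Problem-solving 65 × 0.25 = 16.25
  Technical skill 41 × 0.07 = 2.87
  Reliability 58 × 0.22 = 12.76
Sum = 52.83
Bonus points: 52.83 + 1 = 53.83
53.83 is ≥ 45 and < 65 → Approaching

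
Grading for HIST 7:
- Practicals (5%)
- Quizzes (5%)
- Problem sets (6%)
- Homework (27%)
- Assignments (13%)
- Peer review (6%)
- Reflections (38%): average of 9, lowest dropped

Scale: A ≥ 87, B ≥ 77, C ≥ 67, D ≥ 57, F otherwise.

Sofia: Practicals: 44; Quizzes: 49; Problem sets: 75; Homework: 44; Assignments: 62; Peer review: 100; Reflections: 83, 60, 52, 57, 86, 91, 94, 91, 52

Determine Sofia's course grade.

Reflections: drop 52 → average of remaining 8 = 614/8 = 76.75
Weighted total:
  Practicals 44 × 0.05 = 2.2
  Quizzes 49 × 0.05 = 2.45
  Problem sets 75 × 0.06 = 4.5
  Homework 44 × 0.27 = 11.88
  Assignments 62 × 0.13 = 8.06
  Peer review 100 × 0.06 = 6
  Reflections 76.75 × 0.38 = 29.165
Sum = 64.255
64.255 is ≥ 57 and < 67 → D

D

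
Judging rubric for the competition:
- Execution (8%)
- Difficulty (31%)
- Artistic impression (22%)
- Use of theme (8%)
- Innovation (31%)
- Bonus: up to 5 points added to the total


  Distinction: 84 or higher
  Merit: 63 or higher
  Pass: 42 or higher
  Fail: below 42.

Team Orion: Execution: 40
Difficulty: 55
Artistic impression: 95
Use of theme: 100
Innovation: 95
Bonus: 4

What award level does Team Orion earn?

Merit

Weighted total:
  Execution 40 × 0.08 = 3.2
  Difficulty 55 × 0.31 = 17.05
  Artistic impression 95 × 0.22 = 20.9
  Use of theme 100 × 0.08 = 8
  Innovation 95 × 0.31 = 29.45
Sum = 78.6
Bonus: 78.6 + 4 = 82.6
82.6 is ≥ 63 and < 84 → Merit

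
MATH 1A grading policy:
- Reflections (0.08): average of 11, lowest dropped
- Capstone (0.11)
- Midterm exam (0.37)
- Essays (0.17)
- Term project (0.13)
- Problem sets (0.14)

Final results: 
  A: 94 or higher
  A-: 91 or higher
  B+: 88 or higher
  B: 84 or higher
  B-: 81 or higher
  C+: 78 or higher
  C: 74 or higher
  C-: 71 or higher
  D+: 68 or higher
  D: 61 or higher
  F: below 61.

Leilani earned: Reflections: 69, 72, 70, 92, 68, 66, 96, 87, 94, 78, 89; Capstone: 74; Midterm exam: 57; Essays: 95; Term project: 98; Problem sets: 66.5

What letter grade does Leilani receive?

C-

Reflections: drop 66 → average of remaining 10 = 815/10 = 81.5
Weighted total:
  Reflections 81.5 × 0.08 = 6.52
  Capstone 74 × 0.11 = 8.14
  Midterm exam 57 × 0.37 = 21.09
  Essays 95 × 0.17 = 16.15
  Term project 98 × 0.13 = 12.74
  Problem sets 66.5 × 0.14 = 9.31
Sum = 73.95
73.95 is ≥ 71 and < 74 → C-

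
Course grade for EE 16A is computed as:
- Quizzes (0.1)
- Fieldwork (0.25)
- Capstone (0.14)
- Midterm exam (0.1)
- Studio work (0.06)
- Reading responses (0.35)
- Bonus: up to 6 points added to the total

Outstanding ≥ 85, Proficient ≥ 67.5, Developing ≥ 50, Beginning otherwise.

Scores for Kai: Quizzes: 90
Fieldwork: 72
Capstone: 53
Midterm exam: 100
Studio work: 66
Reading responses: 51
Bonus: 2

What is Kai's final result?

Weighted total:
  Quizzes 90 × 0.1 = 9
  Fieldwork 72 × 0.25 = 18
  Capstone 53 × 0.14 = 7.42
  Midterm exam 100 × 0.1 = 10
  Studio work 66 × 0.06 = 3.96
  Reading responses 51 × 0.35 = 17.85
Sum = 66.23
Bonus: 66.23 + 2 = 68.23
68.23 is ≥ 67.5 and < 85 → Proficient

Proficient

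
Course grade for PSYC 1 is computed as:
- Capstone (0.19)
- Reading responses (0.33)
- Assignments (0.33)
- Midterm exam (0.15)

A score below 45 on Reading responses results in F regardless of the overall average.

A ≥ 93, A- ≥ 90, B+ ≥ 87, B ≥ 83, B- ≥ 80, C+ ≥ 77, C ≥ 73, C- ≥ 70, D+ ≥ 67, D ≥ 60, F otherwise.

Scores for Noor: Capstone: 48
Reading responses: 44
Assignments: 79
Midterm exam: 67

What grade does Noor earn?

Reading responses score 44 < 45: minimum not met.
Weighted total:
  Capstone 48 × 0.19 = 9.12
  Reading responses 44 × 0.33 = 14.52
  Assignments 79 × 0.33 = 26.07
  Midterm exam 67 × 0.15 = 10.05
Sum = 59.76
Because the Reading responses minimum was not met, the result is F.

F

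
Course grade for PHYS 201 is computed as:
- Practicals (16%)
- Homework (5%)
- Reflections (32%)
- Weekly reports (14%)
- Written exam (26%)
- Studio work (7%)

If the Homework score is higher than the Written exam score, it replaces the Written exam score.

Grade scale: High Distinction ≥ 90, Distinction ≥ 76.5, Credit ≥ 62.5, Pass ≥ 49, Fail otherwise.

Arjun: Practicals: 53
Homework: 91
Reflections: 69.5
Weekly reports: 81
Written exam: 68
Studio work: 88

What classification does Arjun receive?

Homework (91) > Written exam (68), so Written exam counts as 91.
Weighted total:
  Practicals 53 × 0.16 = 8.48
  Homework 91 × 0.05 = 4.55
  Reflections 69.5 × 0.32 = 22.24
  Weekly reports 81 × 0.14 = 11.34
  Written exam 91 × 0.26 = 23.66
  Studio work 88 × 0.07 = 6.16
Sum = 76.43
76.43 is ≥ 62.5 and < 76.5 → Credit

Credit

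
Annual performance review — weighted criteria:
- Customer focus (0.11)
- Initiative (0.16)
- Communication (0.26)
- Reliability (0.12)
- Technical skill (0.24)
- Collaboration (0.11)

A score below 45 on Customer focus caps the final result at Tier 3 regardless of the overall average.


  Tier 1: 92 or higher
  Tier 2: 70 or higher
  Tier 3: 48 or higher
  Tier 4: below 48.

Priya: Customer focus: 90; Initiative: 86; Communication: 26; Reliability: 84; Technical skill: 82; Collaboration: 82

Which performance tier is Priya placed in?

Tier 3

Customer focus score 90 ≥ 45: minimum met.
Weighted total:
  Customer focus 90 × 0.11 = 9.9
  Initiative 86 × 0.16 = 13.76
  Communication 26 × 0.26 = 6.76
  Reliability 84 × 0.12 = 10.08
  Technical skill 82 × 0.24 = 19.68
  Collaboration 82 × 0.11 = 9.02
Sum = 69.2
69.2 is ≥ 48 and < 70 → Tier 3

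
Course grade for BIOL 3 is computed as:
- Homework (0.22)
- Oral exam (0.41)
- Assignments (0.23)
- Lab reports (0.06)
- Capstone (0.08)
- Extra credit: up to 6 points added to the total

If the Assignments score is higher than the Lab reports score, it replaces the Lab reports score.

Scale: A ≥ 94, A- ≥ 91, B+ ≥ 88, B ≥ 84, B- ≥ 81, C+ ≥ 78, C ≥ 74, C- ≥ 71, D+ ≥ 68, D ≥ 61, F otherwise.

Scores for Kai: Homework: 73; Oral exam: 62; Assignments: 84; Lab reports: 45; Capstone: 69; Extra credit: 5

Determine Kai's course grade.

C

Assignments (84) > Lab reports (45), so Lab reports counts as 84.
Weighted total:
  Homework 73 × 0.22 = 16.06
  Oral exam 62 × 0.41 = 25.42
  Assignments 84 × 0.23 = 19.32
  Lab reports 84 × 0.06 = 5.04
  Capstone 69 × 0.08 = 5.52
Sum = 71.36
Extra credit: 71.36 + 5 = 76.36
76.36 is ≥ 74 and < 78 → C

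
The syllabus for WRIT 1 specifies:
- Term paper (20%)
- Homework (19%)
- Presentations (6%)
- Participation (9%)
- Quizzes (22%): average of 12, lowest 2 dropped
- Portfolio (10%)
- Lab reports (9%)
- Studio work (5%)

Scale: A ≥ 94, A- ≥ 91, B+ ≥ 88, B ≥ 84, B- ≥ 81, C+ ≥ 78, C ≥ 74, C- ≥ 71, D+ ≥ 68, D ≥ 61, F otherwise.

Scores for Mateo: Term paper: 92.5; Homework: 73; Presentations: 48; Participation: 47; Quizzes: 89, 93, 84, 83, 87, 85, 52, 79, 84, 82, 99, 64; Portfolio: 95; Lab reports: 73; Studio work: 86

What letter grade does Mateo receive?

Quizzes: drop 52, 64 → average of remaining 10 = 865/10 = 86.5
Weighted total:
  Term paper 92.5 × 0.2 = 18.5
  Homework 73 × 0.19 = 13.87
  Presentations 48 × 0.06 = 2.88
  Participation 47 × 0.09 = 4.23
  Quizzes 86.5 × 0.22 = 19.03
  Portfolio 95 × 0.1 = 9.5
  Lab reports 73 × 0.09 = 6.57
  Studio work 86 × 0.05 = 4.3
Sum = 78.88
78.88 is ≥ 78 and < 81 → C+

C+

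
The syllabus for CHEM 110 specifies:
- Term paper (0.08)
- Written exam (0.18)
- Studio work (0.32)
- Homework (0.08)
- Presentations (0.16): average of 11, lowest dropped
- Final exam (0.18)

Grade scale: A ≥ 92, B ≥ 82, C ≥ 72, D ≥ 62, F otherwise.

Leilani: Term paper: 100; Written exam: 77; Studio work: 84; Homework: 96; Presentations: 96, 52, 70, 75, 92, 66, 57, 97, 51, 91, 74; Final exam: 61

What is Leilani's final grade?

C

Presentations: drop 51 → average of remaining 10 = 770/10 = 77
Weighted total:
  Term paper 100 × 0.08 = 8
  Written exam 77 × 0.18 = 13.86
  Studio work 84 × 0.32 = 26.88
  Homework 96 × 0.08 = 7.68
  Presentations 77 × 0.16 = 12.32
  Final exam 61 × 0.18 = 10.98
Sum = 79.72
79.72 is ≥ 72 and < 82 → C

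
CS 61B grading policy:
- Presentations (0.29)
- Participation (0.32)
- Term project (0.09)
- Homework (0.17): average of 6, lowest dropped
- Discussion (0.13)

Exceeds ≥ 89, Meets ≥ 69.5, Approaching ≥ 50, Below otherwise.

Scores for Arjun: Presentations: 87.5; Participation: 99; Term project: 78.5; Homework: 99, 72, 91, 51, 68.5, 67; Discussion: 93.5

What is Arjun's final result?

Exceeds

Homework: drop 51 → average of remaining 5 = 397.5/5 = 79.5
Weighted total:
  Presentations 87.5 × 0.29 = 25.375
  Participation 99 × 0.32 = 31.68
  Term project 78.5 × 0.09 = 7.065
  Homework 79.5 × 0.17 = 13.515
  Discussion 93.5 × 0.13 = 12.155
Sum = 89.79
89.79 ≥ 89 → Exceeds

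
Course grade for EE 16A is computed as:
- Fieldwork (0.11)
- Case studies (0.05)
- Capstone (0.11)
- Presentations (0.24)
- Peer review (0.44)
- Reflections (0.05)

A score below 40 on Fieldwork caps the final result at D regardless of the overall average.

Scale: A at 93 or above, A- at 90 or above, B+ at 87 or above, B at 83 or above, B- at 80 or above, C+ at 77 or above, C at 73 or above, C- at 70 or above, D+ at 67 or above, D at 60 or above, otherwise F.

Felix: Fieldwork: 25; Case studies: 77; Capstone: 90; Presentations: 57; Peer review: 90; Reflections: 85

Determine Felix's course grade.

Fieldwork score 25 < 40: minimum not met.
Weighted total:
  Fieldwork 25 × 0.11 = 2.75
  Case studies 77 × 0.05 = 3.85
  Capstone 90 × 0.11 = 9.9
  Presentations 57 × 0.24 = 13.68
  Peer review 90 × 0.44 = 39.6
  Reflections 85 × 0.05 = 4.25
Sum = 74.03
74.03 would be C; cap at D applies → D.

D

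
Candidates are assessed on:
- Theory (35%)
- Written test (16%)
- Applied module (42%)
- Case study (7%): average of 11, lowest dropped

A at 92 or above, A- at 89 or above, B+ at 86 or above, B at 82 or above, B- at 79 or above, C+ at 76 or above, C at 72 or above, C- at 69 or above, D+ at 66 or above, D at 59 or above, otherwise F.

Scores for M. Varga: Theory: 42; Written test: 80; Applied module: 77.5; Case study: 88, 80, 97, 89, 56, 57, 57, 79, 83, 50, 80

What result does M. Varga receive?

Case study: drop 50 → average of remaining 10 = 766/10 = 76.6
Weighted total:
  Theory 42 × 0.35 = 14.7
  Written test 80 × 0.16 = 12.8
  Applied module 77.5 × 0.42 = 32.55
  Case study 76.6 × 0.07 = 5.362
Sum = 65.412
65.412 is ≥ 59 and < 66 → D

D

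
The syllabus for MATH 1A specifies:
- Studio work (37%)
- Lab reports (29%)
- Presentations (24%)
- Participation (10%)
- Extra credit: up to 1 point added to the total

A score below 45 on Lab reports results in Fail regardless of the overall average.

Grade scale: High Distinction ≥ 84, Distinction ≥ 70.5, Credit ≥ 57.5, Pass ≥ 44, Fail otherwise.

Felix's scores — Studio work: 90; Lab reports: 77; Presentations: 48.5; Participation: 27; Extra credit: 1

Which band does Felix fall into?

Lab reports score 77 ≥ 45: minimum met.
Weighted total:
  Studio work 90 × 0.37 = 33.3
  Lab reports 77 × 0.29 = 22.33
  Presentations 48.5 × 0.24 = 11.64
  Participation 27 × 0.1 = 2.7
Sum = 69.97
Extra credit: 69.97 + 1 = 70.97
70.97 is ≥ 70.5 and < 84 → Distinction

Distinction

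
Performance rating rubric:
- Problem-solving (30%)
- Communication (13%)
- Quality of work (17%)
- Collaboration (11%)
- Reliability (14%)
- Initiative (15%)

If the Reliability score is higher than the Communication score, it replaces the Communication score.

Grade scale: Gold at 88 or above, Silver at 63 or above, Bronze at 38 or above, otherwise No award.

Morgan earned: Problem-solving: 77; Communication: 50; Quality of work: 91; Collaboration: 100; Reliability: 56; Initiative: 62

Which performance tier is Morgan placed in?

Silver

Reliability (56) > Communication (50), so Communication counts as 56.
Weighted total:
  Problem-solving 77 × 0.3 = 23.1
  Communication 56 × 0.13 = 7.28
  Quality of work 91 × 0.17 = 15.47
  Collaboration 100 × 0.11 = 11
  Reliability 56 × 0.14 = 7.84
  Initiative 62 × 0.15 = 9.3
Sum = 73.99
73.99 is ≥ 63 and < 88 → Silver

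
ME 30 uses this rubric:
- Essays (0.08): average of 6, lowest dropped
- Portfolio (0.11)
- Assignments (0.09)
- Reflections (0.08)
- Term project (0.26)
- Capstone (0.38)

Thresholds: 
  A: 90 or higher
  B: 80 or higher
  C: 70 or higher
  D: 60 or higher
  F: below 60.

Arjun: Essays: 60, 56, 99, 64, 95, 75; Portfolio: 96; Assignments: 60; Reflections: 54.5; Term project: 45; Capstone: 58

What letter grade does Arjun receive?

D

Essays: drop 56 → average of remaining 5 = 393/5 = 78.6
Weighted total:
  Essays 78.6 × 0.08 = 6.288
  Portfolio 96 × 0.11 = 10.56
  Assignments 60 × 0.09 = 5.4
  Reflections 54.5 × 0.08 = 4.36
  Term project 45 × 0.26 = 11.7
  Capstone 58 × 0.38 = 22.04
Sum = 60.348
60.348 is ≥ 60 and < 70 → D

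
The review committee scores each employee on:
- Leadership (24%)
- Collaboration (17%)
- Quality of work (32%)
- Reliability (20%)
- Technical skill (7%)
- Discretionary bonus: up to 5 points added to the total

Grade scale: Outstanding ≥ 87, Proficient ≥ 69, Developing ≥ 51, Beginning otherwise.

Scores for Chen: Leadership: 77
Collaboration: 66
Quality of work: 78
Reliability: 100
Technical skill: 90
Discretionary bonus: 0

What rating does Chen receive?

Weighted total:
  Leadership 77 × 0.24 = 18.48
  Collaboration 66 × 0.17 = 11.22
  Quality of work 78 × 0.32 = 24.96
  Reliability 100 × 0.2 = 20
  Technical skill 90 × 0.07 = 6.3
Sum = 80.96
Discretionary bonus: 80.96 + 0 = 80.96
80.96 is ≥ 69 and < 87 → Proficient

Proficient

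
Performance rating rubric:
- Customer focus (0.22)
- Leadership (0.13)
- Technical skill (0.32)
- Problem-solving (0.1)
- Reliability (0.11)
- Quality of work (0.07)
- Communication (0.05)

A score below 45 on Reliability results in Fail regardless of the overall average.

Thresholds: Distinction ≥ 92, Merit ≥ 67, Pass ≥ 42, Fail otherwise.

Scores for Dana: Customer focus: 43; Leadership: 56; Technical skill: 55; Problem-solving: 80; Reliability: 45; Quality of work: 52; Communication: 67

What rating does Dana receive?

Reliability score 45 ≥ 45: minimum met.
Weighted total:
  Customer focus 43 × 0.22 = 9.46
  Leadership 56 × 0.13 = 7.28
  Technical skill 55 × 0.32 = 17.6
  Problem-solving 80 × 0.1 = 8
  Reliability 45 × 0.11 = 4.95
  Quality of work 52 × 0.07 = 3.64
  Communication 67 × 0.05 = 3.35
Sum = 54.28
54.28 is ≥ 42 and < 67 → Pass

Pass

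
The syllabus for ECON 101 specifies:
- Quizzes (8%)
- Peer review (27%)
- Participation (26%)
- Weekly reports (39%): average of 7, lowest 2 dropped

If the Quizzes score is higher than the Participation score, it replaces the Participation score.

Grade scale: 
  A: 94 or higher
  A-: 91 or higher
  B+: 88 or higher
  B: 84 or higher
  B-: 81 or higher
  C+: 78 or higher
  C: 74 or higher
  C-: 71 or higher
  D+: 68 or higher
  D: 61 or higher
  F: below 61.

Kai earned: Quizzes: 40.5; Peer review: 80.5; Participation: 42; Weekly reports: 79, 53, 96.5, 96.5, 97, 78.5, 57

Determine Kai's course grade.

D+

Weekly reports: drop 53, 57 → average of remaining 5 = 447.5/5 = 89.5
Quizzes (40.5) ≤ Participation (42), so Participation stays at 42.
Weighted total:
  Quizzes 40.5 × 0.08 = 3.24
  Peer review 80.5 × 0.27 = 21.735
  Participation 42 × 0.26 = 10.92
  Weekly reports 89.5 × 0.39 = 34.905
Sum = 70.8
70.8 is ≥ 68 and < 71 → D+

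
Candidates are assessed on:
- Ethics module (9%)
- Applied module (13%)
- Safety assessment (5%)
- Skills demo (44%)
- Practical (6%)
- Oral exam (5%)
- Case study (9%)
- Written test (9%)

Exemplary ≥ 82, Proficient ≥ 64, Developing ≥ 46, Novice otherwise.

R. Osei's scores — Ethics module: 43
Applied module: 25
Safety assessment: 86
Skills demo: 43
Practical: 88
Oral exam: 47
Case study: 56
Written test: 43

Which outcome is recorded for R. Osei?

Developing

Weighted total:
  Ethics module 43 × 0.09 = 3.87
  Applied module 25 × 0.13 = 3.25
  Safety assessment 86 × 0.05 = 4.3
  Skills demo 43 × 0.44 = 18.92
  Practical 88 × 0.06 = 5.28
  Oral exam 47 × 0.05 = 2.35
  Case study 56 × 0.09 = 5.04
  Written test 43 × 0.09 = 3.87
Sum = 46.88
46.88 is ≥ 46 and < 64 → Developing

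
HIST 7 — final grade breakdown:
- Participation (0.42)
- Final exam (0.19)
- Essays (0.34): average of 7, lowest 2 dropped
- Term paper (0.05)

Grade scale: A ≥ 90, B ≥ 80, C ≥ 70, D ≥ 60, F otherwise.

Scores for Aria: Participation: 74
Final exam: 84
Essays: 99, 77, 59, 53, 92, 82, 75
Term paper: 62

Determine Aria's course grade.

C

Essays: drop 53, 59 → average of remaining 5 = 425/5 = 85
Weighted total:
  Participation 74 × 0.42 = 31.08
  Final exam 84 × 0.19 = 15.96
  Essays 85 × 0.34 = 28.9
  Term paper 62 × 0.05 = 3.1
Sum = 79.04
79.04 is ≥ 70 and < 80 → C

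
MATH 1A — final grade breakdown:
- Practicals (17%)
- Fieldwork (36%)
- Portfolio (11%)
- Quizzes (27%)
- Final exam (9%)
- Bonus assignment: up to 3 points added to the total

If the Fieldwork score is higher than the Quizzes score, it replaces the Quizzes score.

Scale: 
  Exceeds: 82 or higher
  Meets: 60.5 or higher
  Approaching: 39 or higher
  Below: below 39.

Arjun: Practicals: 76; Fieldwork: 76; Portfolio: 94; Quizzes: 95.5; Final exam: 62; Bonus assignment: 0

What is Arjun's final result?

Meets

Fieldwork (76) ≤ Quizzes (95.5), so Quizzes stays at 95.5.
Weighted total:
  Practicals 76 × 0.17 = 12.92
  Fieldwork 76 × 0.36 = 27.36
  Portfolio 94 × 0.11 = 10.34
  Quizzes 95.5 × 0.27 = 25.785
  Final exam 62 × 0.09 = 5.58
Sum = 81.985
Bonus assignment: 81.985 + 0 = 81.985
81.985 is ≥ 60.5 and < 82 → Meets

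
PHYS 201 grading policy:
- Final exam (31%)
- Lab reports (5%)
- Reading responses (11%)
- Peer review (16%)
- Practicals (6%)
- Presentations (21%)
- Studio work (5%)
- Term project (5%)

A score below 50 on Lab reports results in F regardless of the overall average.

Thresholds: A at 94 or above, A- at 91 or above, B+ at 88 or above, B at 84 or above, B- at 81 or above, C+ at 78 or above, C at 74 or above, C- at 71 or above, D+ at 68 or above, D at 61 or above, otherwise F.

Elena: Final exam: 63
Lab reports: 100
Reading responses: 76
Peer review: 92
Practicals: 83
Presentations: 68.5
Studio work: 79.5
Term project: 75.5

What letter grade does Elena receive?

Lab reports score 100 ≥ 50: minimum met.
Weighted total:
  Final exam 63 × 0.31 = 19.53
  Lab reports 100 × 0.05 = 5
  Reading responses 76 × 0.11 = 8.36
  Peer review 92 × 0.16 = 14.72
  Practicals 83 × 0.06 = 4.98
  Presentations 68.5 × 0.21 = 14.385
  Studio work 79.5 × 0.05 = 3.975
  Term project 75.5 × 0.05 = 3.775
Sum = 74.725
74.725 is ≥ 74 and < 78 → C

C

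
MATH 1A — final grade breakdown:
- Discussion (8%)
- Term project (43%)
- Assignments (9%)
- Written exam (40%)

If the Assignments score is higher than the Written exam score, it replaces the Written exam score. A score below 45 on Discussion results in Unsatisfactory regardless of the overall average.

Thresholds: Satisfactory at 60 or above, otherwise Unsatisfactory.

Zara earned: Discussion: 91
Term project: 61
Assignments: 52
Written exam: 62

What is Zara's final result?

Satisfactory

Assignments (52) ≤ Written exam (62), so Written exam stays at 62.
Discussion score 91 ≥ 45: minimum met.
Weighted total:
  Discussion 91 × 0.08 = 7.28
  Term project 61 × 0.43 = 26.23
  Assignments 52 × 0.09 = 4.68
  Written exam 62 × 0.4 = 24.8
Sum = 62.99
62.99 ≥ 60 → Satisfactory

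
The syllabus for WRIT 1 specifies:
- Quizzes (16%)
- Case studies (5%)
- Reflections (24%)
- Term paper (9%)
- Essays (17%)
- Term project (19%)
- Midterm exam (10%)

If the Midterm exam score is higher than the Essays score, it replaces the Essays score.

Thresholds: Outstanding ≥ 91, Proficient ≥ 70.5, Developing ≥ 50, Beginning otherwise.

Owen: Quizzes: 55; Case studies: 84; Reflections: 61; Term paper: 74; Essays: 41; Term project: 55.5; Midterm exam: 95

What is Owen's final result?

Midterm exam (95) > Essays (41), so Essays counts as 95.
Weighted total:
  Quizzes 55 × 0.16 = 8.8
  Case studies 84 × 0.05 = 4.2
  Reflections 61 × 0.24 = 14.64
  Term paper 74 × 0.09 = 6.66
  Essays 95 × 0.17 = 16.15
  Term project 55.5 × 0.19 = 10.545
  Midterm exam 95 × 0.1 = 9.5
Sum = 70.495
70.495 is ≥ 50 and < 70.5 → Developing

Developing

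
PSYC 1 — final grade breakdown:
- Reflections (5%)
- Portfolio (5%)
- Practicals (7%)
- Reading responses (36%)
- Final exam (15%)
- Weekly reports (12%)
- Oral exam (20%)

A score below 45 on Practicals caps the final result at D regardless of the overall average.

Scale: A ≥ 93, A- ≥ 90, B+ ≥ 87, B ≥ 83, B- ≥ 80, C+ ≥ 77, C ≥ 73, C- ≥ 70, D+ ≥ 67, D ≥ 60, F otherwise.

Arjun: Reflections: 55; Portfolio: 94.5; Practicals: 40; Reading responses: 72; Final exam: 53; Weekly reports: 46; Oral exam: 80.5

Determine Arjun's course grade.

D

Practicals score 40 < 45: minimum not met.
Weighted total:
  Reflections 55 × 0.05 = 2.75
  Portfolio 94.5 × 0.05 = 4.725
  Practicals 40 × 0.07 = 2.8
  Reading responses 72 × 0.36 = 25.92
  Final exam 53 × 0.15 = 7.95
  Weekly reports 46 × 0.12 = 5.52
  Oral exam 80.5 × 0.2 = 16.1
Sum = 65.765
65.765 would be D; cap at D applies → D.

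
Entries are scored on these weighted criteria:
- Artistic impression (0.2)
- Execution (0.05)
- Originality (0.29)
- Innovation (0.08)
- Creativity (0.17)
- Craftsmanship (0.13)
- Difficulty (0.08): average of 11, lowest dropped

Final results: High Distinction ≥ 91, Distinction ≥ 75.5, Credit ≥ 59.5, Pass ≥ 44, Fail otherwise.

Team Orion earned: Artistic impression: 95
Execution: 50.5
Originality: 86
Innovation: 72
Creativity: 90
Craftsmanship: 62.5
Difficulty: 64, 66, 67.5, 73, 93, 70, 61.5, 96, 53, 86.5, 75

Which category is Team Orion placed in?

Difficulty: drop 53 → average of remaining 10 = 752.5/10 = 75.25
Weighted total:
  Artistic impression 95 × 0.2 = 19
  Execution 50.5 × 0.05 = 2.525
  Originality 86 × 0.29 = 24.94
  Innovation 72 × 0.08 = 5.76
  Creativity 90 × 0.17 = 15.3
  Craftsmanship 62.5 × 0.13 = 8.125
  Difficulty 75.25 × 0.08 = 6.02
Sum = 81.67
81.67 is ≥ 75.5 and < 91 → Distinction

Distinction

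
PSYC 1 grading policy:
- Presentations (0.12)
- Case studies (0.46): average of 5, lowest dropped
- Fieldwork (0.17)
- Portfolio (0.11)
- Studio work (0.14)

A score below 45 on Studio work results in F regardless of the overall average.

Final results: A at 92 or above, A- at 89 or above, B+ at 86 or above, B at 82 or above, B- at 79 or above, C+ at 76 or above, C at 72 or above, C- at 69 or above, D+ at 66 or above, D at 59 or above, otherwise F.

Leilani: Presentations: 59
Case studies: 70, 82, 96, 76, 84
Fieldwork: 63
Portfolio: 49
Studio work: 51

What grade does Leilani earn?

C-

Case studies: drop 70 → average of remaining 4 = 338/4 = 84.5
Studio work score 51 ≥ 45: minimum met.
Weighted total:
  Presentations 59 × 0.12 = 7.08
  Case studies 84.5 × 0.46 = 38.87
  Fieldwork 63 × 0.17 = 10.71
  Portfolio 49 × 0.11 = 5.39
  Studio work 51 × 0.14 = 7.14
Sum = 69.19
69.19 is ≥ 69 and < 72 → C-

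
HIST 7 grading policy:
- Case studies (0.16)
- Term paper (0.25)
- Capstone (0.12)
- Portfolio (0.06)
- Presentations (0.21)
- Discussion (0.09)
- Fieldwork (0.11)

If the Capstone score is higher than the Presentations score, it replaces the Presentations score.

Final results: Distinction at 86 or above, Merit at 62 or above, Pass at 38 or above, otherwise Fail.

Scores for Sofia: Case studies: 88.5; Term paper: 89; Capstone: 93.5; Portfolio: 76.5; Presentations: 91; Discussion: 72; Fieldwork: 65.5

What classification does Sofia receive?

Merit

Capstone (93.5) > Presentations (91), so Presentations counts as 93.5.
Weighted total:
  Case studies 88.5 × 0.16 = 14.16
  Term paper 89 × 0.25 = 22.25
  Capstone 93.5 × 0.12 = 11.22
  Portfolio 76.5 × 0.06 = 4.59
  Presentations 93.5 × 0.21 = 19.635
  Discussion 72 × 0.09 = 6.48
  Fieldwork 65.5 × 0.11 = 7.205
Sum = 85.54
85.54 is ≥ 62 and < 86 → Merit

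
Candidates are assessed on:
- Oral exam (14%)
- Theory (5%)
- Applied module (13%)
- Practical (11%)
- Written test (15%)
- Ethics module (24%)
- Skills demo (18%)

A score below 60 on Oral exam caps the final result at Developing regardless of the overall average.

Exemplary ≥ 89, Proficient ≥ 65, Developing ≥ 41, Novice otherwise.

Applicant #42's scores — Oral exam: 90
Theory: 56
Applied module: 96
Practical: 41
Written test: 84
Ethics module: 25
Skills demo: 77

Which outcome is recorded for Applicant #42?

Oral exam score 90 ≥ 60: minimum met.
Weighted total:
  Oral exam 90 × 0.14 = 12.6
  Theory 56 × 0.05 = 2.8
  Applied module 96 × 0.13 = 12.48
  Practical 41 × 0.11 = 4.51
  Written test 84 × 0.15 = 12.6
  Ethics module 25 × 0.24 = 6
  Skills demo 77 × 0.18 = 13.86
Sum = 64.85
64.85 is ≥ 41 and < 65 → Developing

Developing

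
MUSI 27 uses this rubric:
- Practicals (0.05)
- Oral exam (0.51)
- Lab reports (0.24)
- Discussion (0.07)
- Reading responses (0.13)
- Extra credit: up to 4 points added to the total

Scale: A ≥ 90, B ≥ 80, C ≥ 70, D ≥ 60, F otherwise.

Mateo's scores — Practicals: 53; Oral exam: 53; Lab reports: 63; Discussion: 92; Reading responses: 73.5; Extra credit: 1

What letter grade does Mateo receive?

Weighted total:
  Practicals 53 × 0.05 = 2.65
  Oral exam 53 × 0.51 = 27.03
  Lab reports 63 × 0.24 = 15.12
  Discussion 92 × 0.07 = 6.44
  Reading responses 73.5 × 0.13 = 9.555
Sum = 60.795
Extra credit: 60.795 + 1 = 61.795
61.795 is ≥ 60 and < 70 → D

D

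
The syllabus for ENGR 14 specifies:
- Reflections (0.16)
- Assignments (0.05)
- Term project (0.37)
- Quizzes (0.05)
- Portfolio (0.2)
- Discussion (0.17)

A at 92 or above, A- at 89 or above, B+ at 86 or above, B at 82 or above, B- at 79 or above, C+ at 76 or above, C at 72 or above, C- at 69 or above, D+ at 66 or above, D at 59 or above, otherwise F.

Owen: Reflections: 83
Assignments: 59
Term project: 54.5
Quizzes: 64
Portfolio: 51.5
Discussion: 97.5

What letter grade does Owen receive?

Weighted total:
  Reflections 83 × 0.16 = 13.28
  Assignments 59 × 0.05 = 2.95
  Term project 54.5 × 0.37 = 20.165
  Quizzes 64 × 0.05 = 3.2
  Portfolio 51.5 × 0.2 = 10.3
  Discussion 97.5 × 0.17 = 16.575
Sum = 66.47
66.47 is ≥ 66 and < 69 → D+

D+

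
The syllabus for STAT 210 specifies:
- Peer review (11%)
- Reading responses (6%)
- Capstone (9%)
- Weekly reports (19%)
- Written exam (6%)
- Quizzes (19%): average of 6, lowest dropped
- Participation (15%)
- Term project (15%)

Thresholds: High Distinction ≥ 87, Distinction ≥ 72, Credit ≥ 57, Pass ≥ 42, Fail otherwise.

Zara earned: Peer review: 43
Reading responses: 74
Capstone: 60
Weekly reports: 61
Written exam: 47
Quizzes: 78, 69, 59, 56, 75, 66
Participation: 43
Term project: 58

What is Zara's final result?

Quizzes: drop 56 → average of remaining 5 = 347/5 = 69.4
Weighted total:
  Peer review 43 × 0.11 = 4.73
  Reading responses 74 × 0.06 = 4.44
  Capstone 60 × 0.09 = 5.4
  Weekly reports 61 × 0.19 = 11.59
  Written exam 47 × 0.06 = 2.82
  Quizzes 69.4 × 0.19 = 13.186
  Participation 43 × 0.15 = 6.45
  Term project 58 × 0.15 = 8.7
Sum = 57.316
57.316 is ≥ 57 and < 72 → Credit

Credit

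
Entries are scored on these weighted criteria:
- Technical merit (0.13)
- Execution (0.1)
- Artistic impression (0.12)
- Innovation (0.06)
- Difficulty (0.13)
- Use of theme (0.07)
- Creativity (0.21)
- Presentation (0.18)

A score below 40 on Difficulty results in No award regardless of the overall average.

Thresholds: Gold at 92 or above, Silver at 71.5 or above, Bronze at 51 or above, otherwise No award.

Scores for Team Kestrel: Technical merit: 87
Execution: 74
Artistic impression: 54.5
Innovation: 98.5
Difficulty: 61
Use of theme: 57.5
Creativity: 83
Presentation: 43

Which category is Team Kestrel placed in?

Difficulty score 61 ≥ 40: minimum met.
Weighted total:
  Technical merit 87 × 0.13 = 11.31
  Execution 74 × 0.1 = 7.4
  Artistic impression 54.5 × 0.12 = 6.54
  Innovation 98.5 × 0.06 = 5.91
  Difficulty 61 × 0.13 = 7.93
  Use of theme 57.5 × 0.07 = 4.025
  Creativity 83 × 0.21 = 17.43
  Presentation 43 × 0.18 = 7.74
Sum = 68.285
68.285 is ≥ 51 and < 71.5 → Bronze

Bronze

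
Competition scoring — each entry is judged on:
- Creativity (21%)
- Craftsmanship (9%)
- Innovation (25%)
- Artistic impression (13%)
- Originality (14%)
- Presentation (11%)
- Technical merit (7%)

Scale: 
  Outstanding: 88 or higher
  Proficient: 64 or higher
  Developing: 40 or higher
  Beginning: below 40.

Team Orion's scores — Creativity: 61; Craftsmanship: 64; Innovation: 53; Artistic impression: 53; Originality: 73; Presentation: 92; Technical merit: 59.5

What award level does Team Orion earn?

Developing

Weighted total:
  Creativity 61 × 0.21 = 12.81
  Craftsmanship 64 × 0.09 = 5.76
  Innovation 53 × 0.25 = 13.25
  Artistic impression 53 × 0.13 = 6.89
  Originality 73 × 0.14 = 10.22
  Presentation 92 × 0.11 = 10.12
  Technical merit 59.5 × 0.07 = 4.165
Sum = 63.215
63.215 is ≥ 40 and < 64 → Developing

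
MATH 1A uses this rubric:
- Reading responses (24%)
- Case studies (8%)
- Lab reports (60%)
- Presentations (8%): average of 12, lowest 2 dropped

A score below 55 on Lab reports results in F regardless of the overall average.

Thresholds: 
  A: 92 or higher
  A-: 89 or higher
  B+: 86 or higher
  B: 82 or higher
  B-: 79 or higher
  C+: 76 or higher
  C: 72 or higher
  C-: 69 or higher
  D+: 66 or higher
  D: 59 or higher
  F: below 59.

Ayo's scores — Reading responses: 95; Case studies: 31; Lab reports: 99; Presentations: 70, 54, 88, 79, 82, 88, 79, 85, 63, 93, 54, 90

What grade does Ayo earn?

Presentations: drop 54, 54 → average of remaining 10 = 817/10 = 81.7
Lab reports score 99 ≥ 55: minimum met.
Weighted total:
  Reading responses 95 × 0.24 = 22.8
  Case studies 31 × 0.08 = 2.48
  Lab reports 99 × 0.6 = 59.4
  Presentations 81.7 × 0.08 = 6.536
Sum = 91.216
91.216 is ≥ 89 and < 92 → A-

A-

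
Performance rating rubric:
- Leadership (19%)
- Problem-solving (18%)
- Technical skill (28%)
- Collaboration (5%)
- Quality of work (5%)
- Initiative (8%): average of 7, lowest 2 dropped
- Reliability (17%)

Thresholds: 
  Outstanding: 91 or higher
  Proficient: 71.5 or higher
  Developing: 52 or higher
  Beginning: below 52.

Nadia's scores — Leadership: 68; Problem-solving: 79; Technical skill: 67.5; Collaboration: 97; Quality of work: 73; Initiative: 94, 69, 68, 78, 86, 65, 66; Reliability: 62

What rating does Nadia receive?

Developing

Initiative: drop 65, 66 → average of remaining 5 = 395/5 = 79
Weighted total:
  Leadership 68 × 0.19 = 12.92
  Problem-solving 79 × 0.18 = 14.22
  Technical skill 67.5 × 0.28 = 18.9
  Collaboration 97 × 0.05 = 4.85
  Quality of work 73 × 0.05 = 3.65
  Initiative 79 × 0.08 = 6.32
  Reliability 62 × 0.17 = 10.54
Sum = 71.4
71.4 is ≥ 52 and < 71.5 → Developing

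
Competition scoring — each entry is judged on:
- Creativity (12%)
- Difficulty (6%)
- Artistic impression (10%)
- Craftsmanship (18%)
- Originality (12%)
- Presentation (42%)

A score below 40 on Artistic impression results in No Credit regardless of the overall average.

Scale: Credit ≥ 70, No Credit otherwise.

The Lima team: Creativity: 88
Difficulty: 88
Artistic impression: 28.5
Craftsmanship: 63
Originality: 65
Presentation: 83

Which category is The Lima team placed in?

No Credit

Artistic impression score 28.5 < 40: minimum not met.
Weighted total:
  Creativity 88 × 0.12 = 10.56
  Difficulty 88 × 0.06 = 5.28
  Artistic impression 28.5 × 0.1 = 2.85
  Craftsmanship 63 × 0.18 = 11.34
  Originality 65 × 0.12 = 7.8
  Presentation 83 × 0.42 = 34.86
Sum = 72.69
Because the Artistic impression minimum was not met, the result is No Credit.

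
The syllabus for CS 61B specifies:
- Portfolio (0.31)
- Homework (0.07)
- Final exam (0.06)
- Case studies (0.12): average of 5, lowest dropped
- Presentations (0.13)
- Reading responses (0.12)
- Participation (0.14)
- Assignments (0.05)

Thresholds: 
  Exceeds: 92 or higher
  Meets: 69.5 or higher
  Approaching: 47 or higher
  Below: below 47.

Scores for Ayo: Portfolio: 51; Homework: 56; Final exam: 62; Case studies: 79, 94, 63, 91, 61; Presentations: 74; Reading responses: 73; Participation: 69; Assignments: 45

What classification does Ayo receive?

Approaching

Case studies: drop 61 → average of remaining 4 = 327/4 = 81.75
Weighted total:
  Portfolio 51 × 0.31 = 15.81
  Homework 56 × 0.07 = 3.92
  Final exam 62 × 0.06 = 3.72
  Case studies 81.75 × 0.12 = 9.81
  Presentations 74 × 0.13 = 9.62
  Reading responses 73 × 0.12 = 8.76
  Participation 69 × 0.14 = 9.66
  Assignments 45 × 0.05 = 2.25
Sum = 63.55
63.55 is ≥ 47 and < 69.5 → Approaching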